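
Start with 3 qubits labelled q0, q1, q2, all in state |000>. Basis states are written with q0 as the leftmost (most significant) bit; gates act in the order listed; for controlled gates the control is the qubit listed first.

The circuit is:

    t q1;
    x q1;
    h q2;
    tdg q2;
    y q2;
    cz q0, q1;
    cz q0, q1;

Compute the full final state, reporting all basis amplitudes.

After the circuit, the state carries amplitude -sqrt(2)*exp(I*pi/4)/2 on |010>, sqrt(2)*I/2 on |011>, and 0 on every other basis state. Key observation: gates 6-7 undo each other exactly, leaving only the rest of the circuit to track.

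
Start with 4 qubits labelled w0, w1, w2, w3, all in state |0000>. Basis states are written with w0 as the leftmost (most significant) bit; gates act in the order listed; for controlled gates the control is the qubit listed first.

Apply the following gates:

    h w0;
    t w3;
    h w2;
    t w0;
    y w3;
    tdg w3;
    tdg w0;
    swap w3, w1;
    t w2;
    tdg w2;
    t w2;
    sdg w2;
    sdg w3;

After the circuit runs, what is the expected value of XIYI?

The observable XIYI averages to -sqrt(2)/2.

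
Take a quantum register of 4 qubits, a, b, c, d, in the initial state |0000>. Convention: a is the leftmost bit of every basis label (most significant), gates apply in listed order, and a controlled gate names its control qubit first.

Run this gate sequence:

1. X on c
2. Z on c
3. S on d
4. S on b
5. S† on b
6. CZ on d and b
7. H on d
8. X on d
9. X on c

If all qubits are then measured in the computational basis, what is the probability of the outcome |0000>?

The probability of measuring |0000> is 1/2.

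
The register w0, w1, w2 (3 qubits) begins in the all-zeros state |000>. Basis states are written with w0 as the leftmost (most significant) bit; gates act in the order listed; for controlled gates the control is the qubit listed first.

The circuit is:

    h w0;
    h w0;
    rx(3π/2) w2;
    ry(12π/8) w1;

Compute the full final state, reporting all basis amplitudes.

The resulting statevector has amplitude 1/2 on |000>, I/2 on |001>, -1/2 on |010>, -I/2 on |011>, 0 on |100>, 0 on |101>, 0 on |110>, 0 on |111>. Key observation: steps 1-2 multiply out to the identity, so the circuit reduces to the remaining gates.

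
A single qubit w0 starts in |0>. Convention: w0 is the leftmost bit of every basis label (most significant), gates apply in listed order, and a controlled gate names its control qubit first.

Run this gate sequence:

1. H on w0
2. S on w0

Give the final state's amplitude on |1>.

The final state's coefficient on |1> equals sqrt(2)*I/2.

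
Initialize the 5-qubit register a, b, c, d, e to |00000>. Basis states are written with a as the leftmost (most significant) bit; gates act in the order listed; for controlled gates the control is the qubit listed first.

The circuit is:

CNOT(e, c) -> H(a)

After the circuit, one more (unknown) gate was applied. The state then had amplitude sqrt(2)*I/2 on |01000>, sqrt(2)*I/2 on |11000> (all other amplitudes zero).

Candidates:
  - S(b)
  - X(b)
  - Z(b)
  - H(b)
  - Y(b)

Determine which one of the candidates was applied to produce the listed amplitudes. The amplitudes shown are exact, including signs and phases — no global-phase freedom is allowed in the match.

The applied gate was Y(b).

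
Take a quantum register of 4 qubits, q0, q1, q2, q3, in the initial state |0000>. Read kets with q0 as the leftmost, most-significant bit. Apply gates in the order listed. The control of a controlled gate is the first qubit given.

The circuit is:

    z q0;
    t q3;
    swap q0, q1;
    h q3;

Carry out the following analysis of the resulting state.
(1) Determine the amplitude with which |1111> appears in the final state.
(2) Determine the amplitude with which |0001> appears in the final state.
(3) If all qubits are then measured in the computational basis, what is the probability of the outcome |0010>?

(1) |1111> carries amplitude 0 in the final state.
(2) The final state's coefficient on |0001> equals sqrt(2)/2.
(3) A full measurement returns |0010> with probability 0.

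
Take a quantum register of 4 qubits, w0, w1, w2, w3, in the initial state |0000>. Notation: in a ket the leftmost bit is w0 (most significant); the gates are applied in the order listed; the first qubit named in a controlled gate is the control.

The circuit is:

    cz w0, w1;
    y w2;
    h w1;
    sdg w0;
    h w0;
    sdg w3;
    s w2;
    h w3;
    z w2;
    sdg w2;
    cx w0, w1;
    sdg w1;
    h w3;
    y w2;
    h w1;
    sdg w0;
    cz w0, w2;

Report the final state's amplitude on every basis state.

After the circuit, the state carries amplitude sqrt(2)*(-1 + I)/4 on |0000>, sqrt(2)*(-1 - I)/4 on |0100>, sqrt(2)*(1 + I)/4 on |1000>, sqrt(2)*(-1 + I)/4 on |1100>, and 0 on every other basis state.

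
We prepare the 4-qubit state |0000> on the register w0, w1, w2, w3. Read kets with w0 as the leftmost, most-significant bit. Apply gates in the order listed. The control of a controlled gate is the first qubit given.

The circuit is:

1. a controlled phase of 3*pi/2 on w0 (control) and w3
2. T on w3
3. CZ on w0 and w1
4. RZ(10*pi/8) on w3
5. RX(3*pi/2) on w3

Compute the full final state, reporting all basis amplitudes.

After the circuit, the state carries amplitude sqrt(2)*exp(3*I*pi/8)/2 on |0000>, sqrt(2)*exp(7*I*pi/8)/2 on |0001>, and 0 on every other basis state.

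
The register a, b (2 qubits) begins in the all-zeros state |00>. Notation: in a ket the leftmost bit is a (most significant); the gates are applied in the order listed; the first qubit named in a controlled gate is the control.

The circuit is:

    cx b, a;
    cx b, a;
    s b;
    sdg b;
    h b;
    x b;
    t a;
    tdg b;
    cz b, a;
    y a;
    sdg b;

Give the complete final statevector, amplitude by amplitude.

After the circuit, the state carries amplitude 0 on |00>, 0 on |01>, sqrt(2)*I/2 on |10>, -sqrt(2)*exp(3*I*pi/4)/2 on |11>.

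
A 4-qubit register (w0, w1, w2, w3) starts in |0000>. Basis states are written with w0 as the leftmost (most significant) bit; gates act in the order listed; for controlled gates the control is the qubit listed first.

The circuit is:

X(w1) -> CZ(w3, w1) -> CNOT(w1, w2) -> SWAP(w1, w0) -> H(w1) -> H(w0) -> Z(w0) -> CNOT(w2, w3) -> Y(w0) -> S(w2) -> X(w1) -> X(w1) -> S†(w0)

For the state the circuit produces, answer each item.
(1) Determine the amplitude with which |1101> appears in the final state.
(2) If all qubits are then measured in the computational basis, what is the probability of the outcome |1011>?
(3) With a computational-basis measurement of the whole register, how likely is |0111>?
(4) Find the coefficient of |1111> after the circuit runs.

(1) |1101> carries amplitude 0 in the final state.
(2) Outcome |1011> occurs with probability 1/4.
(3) The probability of measuring |0111> is 1/4.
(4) The final state's coefficient on |1111> equals I/2.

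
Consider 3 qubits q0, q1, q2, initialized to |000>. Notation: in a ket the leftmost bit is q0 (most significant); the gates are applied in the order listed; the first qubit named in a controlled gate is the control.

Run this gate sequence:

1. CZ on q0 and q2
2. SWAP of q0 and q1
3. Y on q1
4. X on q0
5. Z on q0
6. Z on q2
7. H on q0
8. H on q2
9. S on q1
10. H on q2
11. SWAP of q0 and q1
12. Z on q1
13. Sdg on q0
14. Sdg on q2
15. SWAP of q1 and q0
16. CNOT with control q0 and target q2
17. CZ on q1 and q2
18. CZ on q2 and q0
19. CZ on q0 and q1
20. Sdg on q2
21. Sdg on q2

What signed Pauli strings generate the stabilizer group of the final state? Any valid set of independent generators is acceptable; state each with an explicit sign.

One valid set of independent stabilizer generators is +XIX, +ZIZ, -IZI (any independent generating set of the same group is equally correct).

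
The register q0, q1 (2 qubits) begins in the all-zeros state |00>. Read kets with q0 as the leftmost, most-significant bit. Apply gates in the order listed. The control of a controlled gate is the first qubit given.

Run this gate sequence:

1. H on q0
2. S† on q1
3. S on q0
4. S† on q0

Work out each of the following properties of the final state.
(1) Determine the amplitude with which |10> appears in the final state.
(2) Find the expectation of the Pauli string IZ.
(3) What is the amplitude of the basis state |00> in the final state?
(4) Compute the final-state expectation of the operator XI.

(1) The final state's coefficient on |10> equals sqrt(2)/2. Key observation: the block from step 3 through step 4 cancels to the identity and can be dropped.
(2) In the final state, IZ has expectation 1.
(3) The final state's coefficient on |00> equals sqrt(2)/2.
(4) The observable XI averages to 1.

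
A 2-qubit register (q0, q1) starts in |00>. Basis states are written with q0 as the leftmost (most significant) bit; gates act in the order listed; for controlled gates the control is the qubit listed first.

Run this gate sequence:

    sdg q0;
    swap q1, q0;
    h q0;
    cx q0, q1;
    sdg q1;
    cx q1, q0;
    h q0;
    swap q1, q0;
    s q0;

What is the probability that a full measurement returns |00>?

The probability of measuring |00> is 1/4.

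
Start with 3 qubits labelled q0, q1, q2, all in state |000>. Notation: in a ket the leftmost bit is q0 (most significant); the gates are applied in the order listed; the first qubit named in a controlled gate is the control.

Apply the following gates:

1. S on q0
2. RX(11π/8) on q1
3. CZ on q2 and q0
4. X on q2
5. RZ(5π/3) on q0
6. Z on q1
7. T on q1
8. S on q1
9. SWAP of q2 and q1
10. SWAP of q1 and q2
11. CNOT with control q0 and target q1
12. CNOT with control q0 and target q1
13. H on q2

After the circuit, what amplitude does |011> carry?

The final state's coefficient on |011> equals -sqrt(2)*exp(5*I*pi/12)*sin(5*pi/16)/2.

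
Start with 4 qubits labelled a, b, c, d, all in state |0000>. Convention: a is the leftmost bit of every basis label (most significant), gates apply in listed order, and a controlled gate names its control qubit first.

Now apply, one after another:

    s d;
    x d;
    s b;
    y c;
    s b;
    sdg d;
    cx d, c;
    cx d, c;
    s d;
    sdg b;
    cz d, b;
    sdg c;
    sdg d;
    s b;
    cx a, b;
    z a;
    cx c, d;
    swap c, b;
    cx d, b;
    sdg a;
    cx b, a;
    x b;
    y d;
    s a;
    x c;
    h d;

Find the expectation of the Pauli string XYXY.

The expectation value of XYXY is 0.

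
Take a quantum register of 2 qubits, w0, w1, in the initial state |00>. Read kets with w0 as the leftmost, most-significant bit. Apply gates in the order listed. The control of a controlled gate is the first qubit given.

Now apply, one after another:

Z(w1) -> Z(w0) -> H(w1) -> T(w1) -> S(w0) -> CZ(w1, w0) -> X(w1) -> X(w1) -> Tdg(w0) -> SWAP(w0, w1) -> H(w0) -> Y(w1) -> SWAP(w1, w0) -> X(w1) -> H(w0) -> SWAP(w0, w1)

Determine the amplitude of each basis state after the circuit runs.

The final amplitudes are sqrt(2)*(-exp(3*I*pi/4) + I)/4 on |00>, sqrt(2)*(-I + exp(3*I*pi/4))/4 on |01>, sqrt(2)*(exp(3*I*pi/4) + I)/4 on |10>, sqrt(2)*(-I - exp(3*I*pi/4))/4 on |11>.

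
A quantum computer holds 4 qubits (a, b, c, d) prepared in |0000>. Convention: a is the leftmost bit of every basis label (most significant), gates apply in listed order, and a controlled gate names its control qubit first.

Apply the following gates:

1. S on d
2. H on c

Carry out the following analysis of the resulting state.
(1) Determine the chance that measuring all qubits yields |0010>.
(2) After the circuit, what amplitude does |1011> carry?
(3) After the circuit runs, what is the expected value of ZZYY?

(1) Outcome |0010> occurs with probability 1/2.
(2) The amplitude on |1011> is 0.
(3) The observable ZZYY averages to 0.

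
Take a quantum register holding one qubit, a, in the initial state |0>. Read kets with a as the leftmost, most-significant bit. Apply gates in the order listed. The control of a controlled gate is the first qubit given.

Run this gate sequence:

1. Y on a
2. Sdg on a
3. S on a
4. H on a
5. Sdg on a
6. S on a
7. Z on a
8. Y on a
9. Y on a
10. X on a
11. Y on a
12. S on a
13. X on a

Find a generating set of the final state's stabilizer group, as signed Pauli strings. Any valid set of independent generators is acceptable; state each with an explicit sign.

One valid set of independent stabilizer generators is +Y (any independent generating set of the same group is equally correct).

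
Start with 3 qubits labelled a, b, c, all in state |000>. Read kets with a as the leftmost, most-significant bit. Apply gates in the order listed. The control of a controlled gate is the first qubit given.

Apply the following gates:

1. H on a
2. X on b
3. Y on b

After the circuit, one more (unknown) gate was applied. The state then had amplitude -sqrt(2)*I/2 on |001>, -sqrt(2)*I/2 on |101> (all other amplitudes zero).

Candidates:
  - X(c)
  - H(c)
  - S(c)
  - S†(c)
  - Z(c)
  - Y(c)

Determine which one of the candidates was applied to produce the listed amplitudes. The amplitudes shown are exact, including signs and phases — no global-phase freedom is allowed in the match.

It was X(c) that produced the state shown.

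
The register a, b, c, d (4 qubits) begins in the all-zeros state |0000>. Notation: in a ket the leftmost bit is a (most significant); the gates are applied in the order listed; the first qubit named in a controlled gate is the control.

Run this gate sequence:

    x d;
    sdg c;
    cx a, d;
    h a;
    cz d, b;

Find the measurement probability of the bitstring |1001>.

The probability of measuring |1001> is 1/2.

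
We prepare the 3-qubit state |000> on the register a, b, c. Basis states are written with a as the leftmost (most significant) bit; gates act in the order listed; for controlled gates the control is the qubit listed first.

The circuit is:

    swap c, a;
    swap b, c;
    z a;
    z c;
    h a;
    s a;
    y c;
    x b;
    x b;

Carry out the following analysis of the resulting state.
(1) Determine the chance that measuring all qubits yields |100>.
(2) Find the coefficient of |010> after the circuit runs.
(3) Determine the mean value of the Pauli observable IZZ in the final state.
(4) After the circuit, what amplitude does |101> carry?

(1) The probability of measuring |100> is 0.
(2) |010> carries amplitude 0 in the final state.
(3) The observable IZZ averages to -1.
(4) The amplitude on |101> is -sqrt(2)/2.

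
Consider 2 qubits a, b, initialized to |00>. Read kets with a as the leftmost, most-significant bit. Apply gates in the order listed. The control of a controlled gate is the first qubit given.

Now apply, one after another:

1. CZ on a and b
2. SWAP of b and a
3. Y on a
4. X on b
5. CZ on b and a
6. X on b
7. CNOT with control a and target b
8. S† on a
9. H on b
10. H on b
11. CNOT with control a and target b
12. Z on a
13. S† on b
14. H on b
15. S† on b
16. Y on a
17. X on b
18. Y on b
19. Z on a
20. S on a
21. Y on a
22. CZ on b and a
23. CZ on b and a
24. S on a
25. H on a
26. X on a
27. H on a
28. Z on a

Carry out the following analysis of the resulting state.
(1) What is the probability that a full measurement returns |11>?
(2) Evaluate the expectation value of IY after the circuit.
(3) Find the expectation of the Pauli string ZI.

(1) Outcome |11> occurs with probability 1/2. Key observation: gates 25-28 undo each other exactly, leaving only the rest of the circuit to track.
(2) The observable IY averages to 1.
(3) The expectation value of ZI is -1.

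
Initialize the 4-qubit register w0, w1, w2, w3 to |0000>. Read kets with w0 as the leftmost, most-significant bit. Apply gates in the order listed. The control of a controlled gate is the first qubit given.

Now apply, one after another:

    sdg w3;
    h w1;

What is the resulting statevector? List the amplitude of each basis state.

After the circuit, the state carries amplitude sqrt(2)/2 on |0000>, sqrt(2)/2 on |0100>, and 0 on every other basis state.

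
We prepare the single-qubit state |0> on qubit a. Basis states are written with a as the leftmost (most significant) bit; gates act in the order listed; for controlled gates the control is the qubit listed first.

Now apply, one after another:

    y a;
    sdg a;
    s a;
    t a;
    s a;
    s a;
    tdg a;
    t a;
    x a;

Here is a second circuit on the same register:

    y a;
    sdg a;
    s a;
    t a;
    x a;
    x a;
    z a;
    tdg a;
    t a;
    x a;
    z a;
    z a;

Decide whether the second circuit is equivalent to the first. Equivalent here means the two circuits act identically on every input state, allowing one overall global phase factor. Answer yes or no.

Yes — the two circuits implement the same unitary up to a global phase.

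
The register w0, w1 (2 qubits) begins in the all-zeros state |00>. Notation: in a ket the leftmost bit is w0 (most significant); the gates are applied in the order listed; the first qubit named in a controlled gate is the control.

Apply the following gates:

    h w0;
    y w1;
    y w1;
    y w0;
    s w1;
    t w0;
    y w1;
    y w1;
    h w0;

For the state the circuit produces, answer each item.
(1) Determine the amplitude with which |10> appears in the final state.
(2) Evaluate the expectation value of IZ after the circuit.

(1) The amplitude on |10> is -I/2 - exp(3*I*pi/4)/2.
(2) The observable IZ averages to 1.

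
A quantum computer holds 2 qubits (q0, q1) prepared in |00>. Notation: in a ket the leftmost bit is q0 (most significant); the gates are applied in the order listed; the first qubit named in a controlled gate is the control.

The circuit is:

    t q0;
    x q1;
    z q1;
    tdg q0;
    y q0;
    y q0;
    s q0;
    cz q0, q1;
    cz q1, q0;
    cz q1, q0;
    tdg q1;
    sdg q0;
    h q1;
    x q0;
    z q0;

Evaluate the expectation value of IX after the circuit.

In the final state, IX has expectation -1.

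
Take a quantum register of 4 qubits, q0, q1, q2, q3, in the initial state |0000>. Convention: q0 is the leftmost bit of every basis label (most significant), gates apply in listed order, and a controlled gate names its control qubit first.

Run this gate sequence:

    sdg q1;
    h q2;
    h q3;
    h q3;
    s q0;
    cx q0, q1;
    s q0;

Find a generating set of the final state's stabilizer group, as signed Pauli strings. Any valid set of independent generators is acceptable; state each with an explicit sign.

The stabilizer group can be generated by +IIXI, +ZIII, +IZII, +IIIZ, among other valid generating sets.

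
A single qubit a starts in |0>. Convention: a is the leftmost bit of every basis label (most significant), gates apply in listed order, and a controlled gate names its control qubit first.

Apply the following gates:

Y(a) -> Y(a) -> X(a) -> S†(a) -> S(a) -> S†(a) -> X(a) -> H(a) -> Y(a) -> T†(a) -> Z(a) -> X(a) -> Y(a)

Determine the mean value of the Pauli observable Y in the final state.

The expectation value of Y is sqrt(2)/2.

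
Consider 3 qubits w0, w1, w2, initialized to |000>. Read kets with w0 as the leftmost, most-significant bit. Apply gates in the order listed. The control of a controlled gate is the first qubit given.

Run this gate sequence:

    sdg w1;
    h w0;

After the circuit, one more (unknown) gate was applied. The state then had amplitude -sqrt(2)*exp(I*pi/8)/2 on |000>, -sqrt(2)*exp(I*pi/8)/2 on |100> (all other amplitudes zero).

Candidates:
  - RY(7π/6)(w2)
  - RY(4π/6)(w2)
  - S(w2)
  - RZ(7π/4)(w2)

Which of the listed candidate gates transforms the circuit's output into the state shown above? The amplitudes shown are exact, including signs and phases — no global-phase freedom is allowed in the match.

The applied gate was RZ(7π/4)(w2).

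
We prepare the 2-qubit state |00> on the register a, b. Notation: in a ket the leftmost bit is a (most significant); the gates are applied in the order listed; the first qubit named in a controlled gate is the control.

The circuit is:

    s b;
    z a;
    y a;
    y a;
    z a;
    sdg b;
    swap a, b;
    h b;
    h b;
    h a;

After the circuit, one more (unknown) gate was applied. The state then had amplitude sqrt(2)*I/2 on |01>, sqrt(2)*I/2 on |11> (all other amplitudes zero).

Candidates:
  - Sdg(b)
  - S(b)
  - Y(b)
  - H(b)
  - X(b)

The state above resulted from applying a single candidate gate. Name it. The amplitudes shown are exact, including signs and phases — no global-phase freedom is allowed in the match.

The unique candidate consistent with the amplitudes is Y(b). Key observation: steps 1-6 multiply out to the identity, so the circuit reduces to the remaining gates.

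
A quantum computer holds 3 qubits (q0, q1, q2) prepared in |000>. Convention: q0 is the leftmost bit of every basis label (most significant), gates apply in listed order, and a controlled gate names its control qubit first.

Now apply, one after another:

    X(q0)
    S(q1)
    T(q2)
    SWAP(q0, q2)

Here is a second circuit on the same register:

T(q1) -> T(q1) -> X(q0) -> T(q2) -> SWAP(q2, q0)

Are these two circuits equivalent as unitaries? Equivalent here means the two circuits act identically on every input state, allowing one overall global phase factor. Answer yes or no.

Yes, they are equivalent — the unitaries differ by at most a global phase.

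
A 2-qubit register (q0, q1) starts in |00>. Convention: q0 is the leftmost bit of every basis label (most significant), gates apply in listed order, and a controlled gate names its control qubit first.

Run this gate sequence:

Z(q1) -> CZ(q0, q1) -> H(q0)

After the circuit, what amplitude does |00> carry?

|00> carries amplitude sqrt(2)/2 in the final state.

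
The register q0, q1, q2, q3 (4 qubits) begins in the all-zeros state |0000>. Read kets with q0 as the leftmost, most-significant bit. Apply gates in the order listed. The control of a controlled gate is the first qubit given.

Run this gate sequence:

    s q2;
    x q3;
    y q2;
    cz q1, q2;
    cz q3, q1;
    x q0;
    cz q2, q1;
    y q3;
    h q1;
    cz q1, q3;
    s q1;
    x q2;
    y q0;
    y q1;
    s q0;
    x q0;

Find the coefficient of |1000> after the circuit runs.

The amplitude on |1000> is -sqrt(2)*I/2.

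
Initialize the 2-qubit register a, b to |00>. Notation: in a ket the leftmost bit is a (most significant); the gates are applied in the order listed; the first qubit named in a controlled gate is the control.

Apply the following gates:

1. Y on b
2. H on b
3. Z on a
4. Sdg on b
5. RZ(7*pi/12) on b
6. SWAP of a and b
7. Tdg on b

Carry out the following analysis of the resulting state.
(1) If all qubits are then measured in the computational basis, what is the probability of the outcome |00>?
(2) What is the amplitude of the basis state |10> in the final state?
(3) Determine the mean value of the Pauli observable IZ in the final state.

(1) The probability of measuring |00> is 1/2.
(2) The amplitude on |10> is -sqrt(2)*exp(7*I*pi/24)/2.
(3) In the final state, IZ has expectation 1.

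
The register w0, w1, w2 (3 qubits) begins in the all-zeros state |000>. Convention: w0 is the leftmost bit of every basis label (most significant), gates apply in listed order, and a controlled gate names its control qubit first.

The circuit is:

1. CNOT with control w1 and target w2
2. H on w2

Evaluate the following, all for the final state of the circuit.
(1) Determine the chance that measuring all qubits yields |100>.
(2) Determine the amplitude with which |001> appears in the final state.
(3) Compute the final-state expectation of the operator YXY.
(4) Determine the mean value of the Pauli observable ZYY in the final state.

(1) Outcome |100> occurs with probability 0.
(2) |001> carries amplitude sqrt(2)/2 in the final state.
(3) The observable YXY averages to 0.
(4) In the final state, ZYY has expectation 0.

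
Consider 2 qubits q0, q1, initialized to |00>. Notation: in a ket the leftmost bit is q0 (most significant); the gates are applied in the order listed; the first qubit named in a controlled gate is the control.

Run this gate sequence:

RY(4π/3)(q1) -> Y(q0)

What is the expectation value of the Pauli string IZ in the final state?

In the final state, IZ has expectation -1/2.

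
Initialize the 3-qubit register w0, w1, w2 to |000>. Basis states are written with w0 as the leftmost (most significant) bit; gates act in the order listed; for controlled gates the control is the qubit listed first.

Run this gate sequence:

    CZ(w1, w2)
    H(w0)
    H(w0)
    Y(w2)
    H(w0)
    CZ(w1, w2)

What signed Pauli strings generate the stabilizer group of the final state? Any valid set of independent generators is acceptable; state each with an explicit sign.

The final state is stabilized by the group generated by +XII, +IZI, -IIZ; other independent generating sets are equally valid.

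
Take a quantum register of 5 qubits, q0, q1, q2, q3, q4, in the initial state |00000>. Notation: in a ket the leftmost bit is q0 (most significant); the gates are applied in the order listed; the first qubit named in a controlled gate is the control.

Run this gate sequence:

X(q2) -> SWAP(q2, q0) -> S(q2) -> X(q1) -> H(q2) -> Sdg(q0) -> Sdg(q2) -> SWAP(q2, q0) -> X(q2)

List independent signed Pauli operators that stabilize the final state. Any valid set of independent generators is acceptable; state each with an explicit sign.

The stabilizer group can be generated by -YIIII, -IZIII, +IIZII, +IIIZI, +IIIIZ, among other valid generating sets.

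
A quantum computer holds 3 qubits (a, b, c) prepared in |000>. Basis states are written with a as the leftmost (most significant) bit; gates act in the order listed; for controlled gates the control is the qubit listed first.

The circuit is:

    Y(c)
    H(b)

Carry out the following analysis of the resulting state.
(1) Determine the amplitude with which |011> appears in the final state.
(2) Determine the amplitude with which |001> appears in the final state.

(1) The amplitude on |011> is sqrt(2)*I/2.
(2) The amplitude on |001> is sqrt(2)*I/2.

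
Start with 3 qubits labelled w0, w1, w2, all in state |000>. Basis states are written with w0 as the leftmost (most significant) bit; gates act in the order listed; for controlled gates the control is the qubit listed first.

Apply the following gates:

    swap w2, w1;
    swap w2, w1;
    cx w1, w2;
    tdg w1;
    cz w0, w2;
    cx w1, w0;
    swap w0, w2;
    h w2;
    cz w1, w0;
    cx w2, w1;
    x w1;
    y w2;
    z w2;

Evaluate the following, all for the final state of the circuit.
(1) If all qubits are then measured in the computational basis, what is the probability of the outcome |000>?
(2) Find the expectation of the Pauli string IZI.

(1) A full measurement returns |000> with probability 1/2. Key observation: steps 1-2 multiply out to the identity, so the circuit reduces to the remaining gates.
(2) In the final state, IZI has expectation 0.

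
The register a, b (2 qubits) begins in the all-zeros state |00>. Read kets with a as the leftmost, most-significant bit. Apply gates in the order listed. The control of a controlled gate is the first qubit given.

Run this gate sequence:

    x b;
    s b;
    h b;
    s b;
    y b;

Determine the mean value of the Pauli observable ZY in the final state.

In the final state, ZY has expectation -1.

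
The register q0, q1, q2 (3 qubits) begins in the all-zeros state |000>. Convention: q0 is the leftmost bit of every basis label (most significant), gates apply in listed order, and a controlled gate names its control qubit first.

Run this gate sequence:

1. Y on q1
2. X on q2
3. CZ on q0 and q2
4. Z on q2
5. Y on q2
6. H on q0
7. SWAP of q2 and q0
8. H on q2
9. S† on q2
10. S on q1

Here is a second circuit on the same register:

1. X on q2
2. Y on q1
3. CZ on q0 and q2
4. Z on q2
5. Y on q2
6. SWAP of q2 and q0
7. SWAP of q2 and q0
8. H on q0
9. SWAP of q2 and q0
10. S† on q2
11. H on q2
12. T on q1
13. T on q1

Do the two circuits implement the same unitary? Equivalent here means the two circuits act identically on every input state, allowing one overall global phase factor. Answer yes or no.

No — the two circuits implement different unitaries, even allowing a global phase.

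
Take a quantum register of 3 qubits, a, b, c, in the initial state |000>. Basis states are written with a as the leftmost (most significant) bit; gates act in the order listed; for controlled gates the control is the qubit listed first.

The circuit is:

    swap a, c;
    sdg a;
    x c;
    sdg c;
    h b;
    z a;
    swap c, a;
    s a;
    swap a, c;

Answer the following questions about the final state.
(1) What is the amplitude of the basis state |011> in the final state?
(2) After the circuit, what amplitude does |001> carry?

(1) The final state's coefficient on |011> equals sqrt(2)/2.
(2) The amplitude on |001> is sqrt(2)/2.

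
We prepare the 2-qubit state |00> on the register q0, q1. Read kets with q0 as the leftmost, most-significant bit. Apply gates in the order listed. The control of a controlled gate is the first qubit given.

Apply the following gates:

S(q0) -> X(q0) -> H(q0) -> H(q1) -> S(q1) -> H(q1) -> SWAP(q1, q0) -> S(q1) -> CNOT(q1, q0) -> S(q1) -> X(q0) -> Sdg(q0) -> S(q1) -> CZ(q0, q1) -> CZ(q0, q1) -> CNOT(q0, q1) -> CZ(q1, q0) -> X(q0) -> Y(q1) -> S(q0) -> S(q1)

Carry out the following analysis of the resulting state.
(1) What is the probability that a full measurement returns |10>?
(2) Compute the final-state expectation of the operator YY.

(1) A full measurement returns |10> with probability 1/4. Key observation: the block from step 14 through step 15 cancels to the identity and can be dropped.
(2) In the final state, YY has expectation 1.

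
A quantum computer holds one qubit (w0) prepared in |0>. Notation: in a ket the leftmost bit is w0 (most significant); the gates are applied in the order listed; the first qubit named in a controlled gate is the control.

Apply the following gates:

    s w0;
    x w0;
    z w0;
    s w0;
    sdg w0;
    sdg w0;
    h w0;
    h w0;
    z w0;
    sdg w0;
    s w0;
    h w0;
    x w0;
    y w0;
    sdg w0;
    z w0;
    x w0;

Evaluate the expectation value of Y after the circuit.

In the final state, Y has expectation -1.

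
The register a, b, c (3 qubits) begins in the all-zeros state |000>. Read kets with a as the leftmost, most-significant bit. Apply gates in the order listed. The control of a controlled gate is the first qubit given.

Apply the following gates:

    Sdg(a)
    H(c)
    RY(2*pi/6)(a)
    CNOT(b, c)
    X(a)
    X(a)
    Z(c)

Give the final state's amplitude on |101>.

The final state's coefficient on |101> equals -sqrt(2)/4. Key observation: steps 5-6 multiply out to the identity, so the circuit reduces to the remaining gates.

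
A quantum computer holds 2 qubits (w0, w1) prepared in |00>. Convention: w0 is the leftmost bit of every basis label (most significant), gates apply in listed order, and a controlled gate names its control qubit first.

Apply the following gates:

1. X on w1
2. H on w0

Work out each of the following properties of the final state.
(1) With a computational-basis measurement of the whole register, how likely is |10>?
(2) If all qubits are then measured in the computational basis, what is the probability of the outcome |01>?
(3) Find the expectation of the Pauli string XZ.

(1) The probability of measuring |10> is 0.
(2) A full measurement returns |01> with probability 1/2.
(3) The expectation value of XZ is -1.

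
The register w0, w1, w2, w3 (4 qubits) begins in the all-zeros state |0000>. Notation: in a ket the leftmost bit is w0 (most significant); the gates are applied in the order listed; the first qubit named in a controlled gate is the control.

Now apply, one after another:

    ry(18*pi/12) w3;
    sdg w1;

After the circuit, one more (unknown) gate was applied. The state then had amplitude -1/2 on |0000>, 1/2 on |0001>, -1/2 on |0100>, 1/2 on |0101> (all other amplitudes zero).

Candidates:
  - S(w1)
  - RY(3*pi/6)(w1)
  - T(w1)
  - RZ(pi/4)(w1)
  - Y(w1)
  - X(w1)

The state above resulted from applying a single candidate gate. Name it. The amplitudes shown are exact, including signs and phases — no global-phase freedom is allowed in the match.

The applied gate was RY(3*pi/6)(w1).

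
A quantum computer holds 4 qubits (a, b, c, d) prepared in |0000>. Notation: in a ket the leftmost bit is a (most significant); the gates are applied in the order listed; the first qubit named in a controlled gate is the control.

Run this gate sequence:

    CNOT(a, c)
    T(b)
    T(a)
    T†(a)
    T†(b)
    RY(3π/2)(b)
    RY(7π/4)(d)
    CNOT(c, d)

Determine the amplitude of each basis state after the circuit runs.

After the circuit, the state carries amplitude sqrt(2*sqrt(2) + 4)/4 on |0000>, -sqrt(4 - 2*sqrt(2))/4 on |0001>, -sqrt(2*sqrt(2) + 4)/4 on |0100>, sqrt(4 - 2*sqrt(2))/4 on |0101>, and 0 on every other basis state. Key observation: the block from step 2 through step 5 cancels to the identity and can be dropped.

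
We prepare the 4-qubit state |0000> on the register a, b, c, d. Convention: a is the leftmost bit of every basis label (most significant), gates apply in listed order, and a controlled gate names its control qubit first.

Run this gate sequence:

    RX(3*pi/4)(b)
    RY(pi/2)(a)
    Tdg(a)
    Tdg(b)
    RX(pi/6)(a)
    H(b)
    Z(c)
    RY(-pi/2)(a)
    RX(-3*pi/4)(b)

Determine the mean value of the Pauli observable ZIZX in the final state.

The expectation value of ZIZX is 0.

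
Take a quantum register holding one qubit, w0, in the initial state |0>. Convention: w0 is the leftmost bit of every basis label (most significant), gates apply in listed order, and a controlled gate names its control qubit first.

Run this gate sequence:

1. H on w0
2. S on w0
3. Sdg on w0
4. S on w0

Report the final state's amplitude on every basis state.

The resulting statevector has amplitude sqrt(2)/2 on |0>, sqrt(2)*I/2 on |1>. Key observation: the block from step 2 through step 3 cancels to the identity and can be dropped.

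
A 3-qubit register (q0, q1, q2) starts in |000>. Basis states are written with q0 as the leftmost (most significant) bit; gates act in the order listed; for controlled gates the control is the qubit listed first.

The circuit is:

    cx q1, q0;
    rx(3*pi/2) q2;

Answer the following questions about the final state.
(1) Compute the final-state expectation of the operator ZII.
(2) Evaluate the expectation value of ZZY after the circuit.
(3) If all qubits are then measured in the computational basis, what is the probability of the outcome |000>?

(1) The expectation value of ZII is 1.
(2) In the final state, ZZY has expectation 1.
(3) Outcome |000> occurs with probability 1/2.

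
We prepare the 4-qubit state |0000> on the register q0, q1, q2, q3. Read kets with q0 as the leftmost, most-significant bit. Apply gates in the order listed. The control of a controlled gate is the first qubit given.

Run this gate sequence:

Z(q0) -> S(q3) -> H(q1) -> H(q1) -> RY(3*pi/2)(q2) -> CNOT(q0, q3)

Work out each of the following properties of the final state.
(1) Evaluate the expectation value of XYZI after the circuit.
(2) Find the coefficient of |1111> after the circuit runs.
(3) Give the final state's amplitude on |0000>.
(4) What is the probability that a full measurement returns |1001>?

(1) The expectation value of XYZI is 0. Key observation: steps 3-4 multiply out to the identity, so the circuit reduces to the remaining gates.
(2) The amplitude on |1111> is 0.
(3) The amplitude on |0000> is -sqrt(2)/2.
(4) Outcome |1001> occurs with probability 0.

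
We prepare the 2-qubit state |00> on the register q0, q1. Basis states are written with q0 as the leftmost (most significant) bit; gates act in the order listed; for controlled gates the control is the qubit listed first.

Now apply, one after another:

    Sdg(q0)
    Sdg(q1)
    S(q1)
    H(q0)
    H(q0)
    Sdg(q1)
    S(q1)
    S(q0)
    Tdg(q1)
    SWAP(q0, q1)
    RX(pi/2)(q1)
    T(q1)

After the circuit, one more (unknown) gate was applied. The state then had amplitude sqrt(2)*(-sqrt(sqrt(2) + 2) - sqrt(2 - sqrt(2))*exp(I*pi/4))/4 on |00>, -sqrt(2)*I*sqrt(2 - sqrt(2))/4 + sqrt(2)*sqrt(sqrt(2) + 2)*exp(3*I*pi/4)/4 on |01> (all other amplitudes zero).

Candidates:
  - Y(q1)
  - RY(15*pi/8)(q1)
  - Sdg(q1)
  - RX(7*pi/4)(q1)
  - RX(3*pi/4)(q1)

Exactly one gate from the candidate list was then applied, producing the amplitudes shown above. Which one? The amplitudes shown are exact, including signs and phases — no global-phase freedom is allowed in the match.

The applied gate was RX(7*pi/4)(q1). Key observation: the block from step 1 through step 8 cancels to the identity and can be dropped.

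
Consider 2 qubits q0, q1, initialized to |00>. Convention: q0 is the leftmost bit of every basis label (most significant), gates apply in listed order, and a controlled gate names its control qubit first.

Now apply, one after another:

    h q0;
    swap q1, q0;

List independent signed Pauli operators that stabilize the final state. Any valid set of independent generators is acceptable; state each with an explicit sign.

The final state is stabilized by the group generated by +IX, +ZI; other independent generating sets are equally valid.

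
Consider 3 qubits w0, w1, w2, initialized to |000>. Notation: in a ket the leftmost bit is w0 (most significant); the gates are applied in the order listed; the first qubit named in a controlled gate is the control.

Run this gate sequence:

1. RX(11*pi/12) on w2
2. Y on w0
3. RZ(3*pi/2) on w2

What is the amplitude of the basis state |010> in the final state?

|010> carries amplitude 0 in the final state.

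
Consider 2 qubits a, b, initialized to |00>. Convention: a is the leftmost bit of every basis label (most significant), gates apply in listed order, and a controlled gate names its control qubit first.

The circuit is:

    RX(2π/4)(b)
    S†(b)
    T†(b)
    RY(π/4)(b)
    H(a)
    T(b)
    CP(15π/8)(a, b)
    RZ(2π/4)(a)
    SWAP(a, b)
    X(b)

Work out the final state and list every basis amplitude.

After the circuit, the state carries amplitude sqrt(2 - sqrt(2))/4 + sqrt(sqrt(2) + 2)*exp(I*pi/4)/4 on |00>, -sqrt(sqrt(2) + 2)*exp(3*I*pi/4)/4 - I*sqrt(2 - sqrt(2))/4 on |01>, -sqrt(2)/4 on |10>, sqrt(2 - sqrt(2))/4 + sqrt(sqrt(2) + 2)*exp(3*I*pi/4)/4 on |11>.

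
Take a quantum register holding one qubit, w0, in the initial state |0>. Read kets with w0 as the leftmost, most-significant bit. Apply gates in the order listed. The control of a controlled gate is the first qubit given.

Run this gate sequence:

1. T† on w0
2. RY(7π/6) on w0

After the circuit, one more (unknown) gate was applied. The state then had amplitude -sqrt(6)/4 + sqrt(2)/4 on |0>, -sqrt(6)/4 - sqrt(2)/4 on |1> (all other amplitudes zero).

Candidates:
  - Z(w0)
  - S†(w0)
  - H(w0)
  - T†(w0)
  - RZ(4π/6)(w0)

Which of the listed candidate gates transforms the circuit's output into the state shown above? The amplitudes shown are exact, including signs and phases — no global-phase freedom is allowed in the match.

The unique candidate consistent with the amplitudes is Z(w0).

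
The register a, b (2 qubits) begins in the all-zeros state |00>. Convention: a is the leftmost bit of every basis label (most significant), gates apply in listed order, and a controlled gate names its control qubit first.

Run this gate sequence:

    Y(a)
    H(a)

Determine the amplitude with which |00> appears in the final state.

The amplitude on |00> is sqrt(2)*I/2.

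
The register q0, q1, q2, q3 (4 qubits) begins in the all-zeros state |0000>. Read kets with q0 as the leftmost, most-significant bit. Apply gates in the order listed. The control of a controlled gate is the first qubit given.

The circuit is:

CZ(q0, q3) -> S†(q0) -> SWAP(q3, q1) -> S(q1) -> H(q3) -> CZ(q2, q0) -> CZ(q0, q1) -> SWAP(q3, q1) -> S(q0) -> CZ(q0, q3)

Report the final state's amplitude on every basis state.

The final amplitudes are sqrt(2)/2 on |0000>, sqrt(2)/2 on |0100>, and 0 on every other basis state.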